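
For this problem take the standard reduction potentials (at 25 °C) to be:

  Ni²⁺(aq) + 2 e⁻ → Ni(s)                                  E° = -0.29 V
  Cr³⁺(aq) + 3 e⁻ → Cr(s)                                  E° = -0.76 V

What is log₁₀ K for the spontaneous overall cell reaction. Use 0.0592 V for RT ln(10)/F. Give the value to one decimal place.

Cathode: Ni²⁺/Ni; anode: Cr³⁺/Cr. E°cell = +0.47 V, n = 6.
log K = nE°cell / 0.0592 = (6)(+0.47) / 0.0592 = 47.6.

47.6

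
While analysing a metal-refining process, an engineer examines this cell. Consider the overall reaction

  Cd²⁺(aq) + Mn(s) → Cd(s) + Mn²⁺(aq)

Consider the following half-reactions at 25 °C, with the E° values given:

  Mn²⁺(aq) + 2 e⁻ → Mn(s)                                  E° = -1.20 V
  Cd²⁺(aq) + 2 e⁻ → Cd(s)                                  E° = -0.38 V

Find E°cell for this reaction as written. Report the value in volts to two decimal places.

The Cd²⁺/Cd couple has the higher reduction potential, so it is the cathode; Mn²⁺/Mn is oxidised at the anode.
E°cell = E°(cathode) − E°(anode) = (-0.38) − (-1.20) = +0.82 V.

+0.82 V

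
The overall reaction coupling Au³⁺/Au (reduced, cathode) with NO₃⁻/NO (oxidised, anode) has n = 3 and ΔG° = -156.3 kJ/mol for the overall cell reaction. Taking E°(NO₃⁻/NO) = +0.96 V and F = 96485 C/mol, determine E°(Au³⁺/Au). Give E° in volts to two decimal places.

+1.50 V

E°cell = −ΔG°/(nF) = −(-156.3×10³)/((3)(96485)) = +0.540 V.
Since Au³⁺/Au is the cathode and NO₃⁻/NO the anode, E°cell = E°(Au³⁺/Au) − E°(NO₃⁻/NO).
So E°(Au³⁺/Au) = E°cell + E°(NO₃⁻/NO) = +0.540 + (+0.96) = +1.50 V.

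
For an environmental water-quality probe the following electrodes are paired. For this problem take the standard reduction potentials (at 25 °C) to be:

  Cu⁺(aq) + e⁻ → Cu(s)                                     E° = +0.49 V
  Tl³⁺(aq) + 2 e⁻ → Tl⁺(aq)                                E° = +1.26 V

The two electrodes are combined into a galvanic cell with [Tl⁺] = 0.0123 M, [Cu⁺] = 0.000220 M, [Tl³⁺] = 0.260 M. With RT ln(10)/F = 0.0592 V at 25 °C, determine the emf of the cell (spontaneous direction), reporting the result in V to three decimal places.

+1.026 V

Tl³⁺/Tl⁺ is the cathode (higher E°), Cu⁺/Cu the anode: E°cell = +1.26 − (+0.49) = +0.77 V, n = 2.
Overall: Tl³⁺(aq) + 2 Cu(s) → Tl⁺(aq) + 2 Cu⁺(aq)
Q = [Tl⁺]·[Cu⁺]^2 / ([Tl³⁺]); log Q = -8.640.
E = E° − (0.0592/n) log Q = +0.77 − (0.0592/2)(-8.640) = +1.026 V.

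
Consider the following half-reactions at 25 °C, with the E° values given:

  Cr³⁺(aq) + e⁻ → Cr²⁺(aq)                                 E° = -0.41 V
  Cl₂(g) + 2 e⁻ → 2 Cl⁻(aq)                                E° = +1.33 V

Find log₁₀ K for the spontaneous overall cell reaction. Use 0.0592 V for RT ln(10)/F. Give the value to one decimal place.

58.8

Cathode: Cl₂/Cl⁻; anode: Cr³⁺/Cr²⁺. E°cell = +1.74 V, n = 2.
log K = nE°cell / 0.0592 = (2)(+1.74) / 0.0592 = 58.8.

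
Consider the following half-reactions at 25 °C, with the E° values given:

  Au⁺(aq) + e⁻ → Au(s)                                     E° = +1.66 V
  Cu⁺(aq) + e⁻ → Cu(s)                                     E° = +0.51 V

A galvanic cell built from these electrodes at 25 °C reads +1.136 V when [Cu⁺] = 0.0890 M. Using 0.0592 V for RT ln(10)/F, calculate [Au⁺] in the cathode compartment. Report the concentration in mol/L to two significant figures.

0.052 M

Au⁺/Au is the cathode, Cu⁺/Cu the anode: E°cell = +1.15 V, n = 1.
Overall reaction: Au⁺(aq) + Cu(s) → Au(s) + Cu⁺(aq); Q = [Cu⁺]^1/[Au⁺]^1.
From E = E° − (0.0592/n) log Q: log Q = (E° − E)·n/0.0592 = (+1.15 − (+1.136))·1/0.0592 = 0.2365.
So 1·log[Au⁺] = 1·log(0.089) − log Q = -1.0506 − (0.2365) = -1.2871; [Au⁺] = 10^(-1.2871) ≈ 0.052 M.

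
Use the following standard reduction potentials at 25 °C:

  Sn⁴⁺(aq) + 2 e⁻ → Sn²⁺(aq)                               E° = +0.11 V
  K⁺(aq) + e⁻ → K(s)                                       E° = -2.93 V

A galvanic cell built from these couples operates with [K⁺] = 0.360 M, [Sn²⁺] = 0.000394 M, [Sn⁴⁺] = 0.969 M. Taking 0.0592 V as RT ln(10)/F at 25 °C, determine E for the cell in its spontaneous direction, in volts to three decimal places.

+3.167 V

Sn⁴⁺/Sn²⁺ is the cathode (higher E°), K⁺/K the anode: E°cell = +0.11 − (-2.93) = +3.04 V, n = 2.
Overall: Sn⁴⁺(aq) + 2 K(s) → Sn²⁺(aq) + 2 K⁺(aq)
Q = [Sn²⁺]·[K⁺]^2 / ([Sn⁴⁺]); log Q = -4.278.
E = E° − (0.0592/n) log Q = +3.04 − (0.0592/2)(-4.278) = +3.167 V.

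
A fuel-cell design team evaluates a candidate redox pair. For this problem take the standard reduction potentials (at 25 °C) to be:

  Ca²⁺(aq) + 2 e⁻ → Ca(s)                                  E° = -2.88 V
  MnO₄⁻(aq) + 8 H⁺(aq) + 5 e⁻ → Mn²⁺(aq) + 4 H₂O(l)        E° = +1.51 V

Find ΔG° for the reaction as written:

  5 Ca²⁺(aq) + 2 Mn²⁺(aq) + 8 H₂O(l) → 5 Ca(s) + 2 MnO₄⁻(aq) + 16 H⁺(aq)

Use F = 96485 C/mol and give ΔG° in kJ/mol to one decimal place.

+4235.7 kJ/mol

As written, Ca²⁺/Ca is reduced (cathode) and MnO₄⁻/Mn²⁺ is oxidised (anode), so E°cell = (-2.88) − (+1.51) = -4.39 V.
Balancing electrons gives n = 10.
ΔG° = −nFE° = −(10)(96485)(-4.39) = 4,235,692 J = +4235.7 kJ/mol.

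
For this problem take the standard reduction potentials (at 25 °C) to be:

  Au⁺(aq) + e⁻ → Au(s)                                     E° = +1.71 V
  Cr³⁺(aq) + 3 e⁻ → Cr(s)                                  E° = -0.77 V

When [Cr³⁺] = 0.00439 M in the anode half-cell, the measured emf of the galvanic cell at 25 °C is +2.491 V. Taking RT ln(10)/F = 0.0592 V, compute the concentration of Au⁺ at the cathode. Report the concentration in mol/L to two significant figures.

0.25 M

Au⁺/Au is the cathode, Cr³⁺/Cr the anode: E°cell = +2.48 V, n = 3.
Overall reaction: 3 Au⁺(aq) + Cr(s) → 3 Au(s) + Cr³⁺(aq); Q = [Cr³⁺]^1/[Au⁺]^3.
From E = E° − (0.0592/n) log Q: log Q = (E° − E)·n/0.0592 = (+2.48 − (+2.491))·3/0.0592 = -0.5574.
So 3·log[Au⁺] = 1·log(0.00439) − log Q = -2.3575 − (-0.5574) = -1.8001; log[Au⁺] = -1.8001 / 3 = -0.6000; [Au⁺] = 10^(-0.6000) ≈ 0.25 M.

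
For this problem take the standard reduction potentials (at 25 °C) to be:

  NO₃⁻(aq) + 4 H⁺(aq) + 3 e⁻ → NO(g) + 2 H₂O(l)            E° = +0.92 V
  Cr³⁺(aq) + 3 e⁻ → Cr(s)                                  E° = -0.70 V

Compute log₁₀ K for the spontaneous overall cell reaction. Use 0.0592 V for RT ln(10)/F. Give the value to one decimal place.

Cathode: NO₃⁻/NO; anode: Cr³⁺/Cr. E°cell = +1.62 V, n = 3.
log K = nE°cell / 0.0592 = (3)(+1.62) / 0.0592 = 82.1.

82.1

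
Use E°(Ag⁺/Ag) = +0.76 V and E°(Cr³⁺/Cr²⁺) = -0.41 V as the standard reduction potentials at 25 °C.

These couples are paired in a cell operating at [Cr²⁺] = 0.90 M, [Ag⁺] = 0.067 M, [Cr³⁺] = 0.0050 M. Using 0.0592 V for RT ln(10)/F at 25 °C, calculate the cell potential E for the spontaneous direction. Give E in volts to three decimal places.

Ag⁺/Ag is the cathode (higher E°), Cr³⁺/Cr²⁺ the anode: E°cell = +0.76 − (-0.41) = +1.17 V, n = 1.
Overall: Ag⁺(aq) + Cr²⁺(aq) → Ag(s) + Cr³⁺(aq)
Q = [Cr³⁺] / ([Ag⁺]·[Cr²⁺]); log Q = -1.081.
E = E° − (0.0592/n) log Q = +1.17 − (0.0592/1)(-1.081) = +1.234 V.

+1.234 V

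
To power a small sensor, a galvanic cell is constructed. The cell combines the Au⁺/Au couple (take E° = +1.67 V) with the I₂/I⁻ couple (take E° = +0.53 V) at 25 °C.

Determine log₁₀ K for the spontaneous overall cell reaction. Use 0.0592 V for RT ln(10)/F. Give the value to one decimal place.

Cathode: Au⁺/Au; anode: I₂/I⁻. E°cell = +1.14 V, n = 2.
log K = nE°cell / 0.0592 = (2)(+1.14) / 0.0592 = 38.5.

38.5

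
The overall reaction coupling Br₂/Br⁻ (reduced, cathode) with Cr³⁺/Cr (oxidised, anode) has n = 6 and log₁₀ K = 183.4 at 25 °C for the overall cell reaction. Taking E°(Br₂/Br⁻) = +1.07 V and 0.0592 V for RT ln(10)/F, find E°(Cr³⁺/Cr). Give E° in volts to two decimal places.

-0.74 V

E°cell = (0.0592/n)·log K = (0.0592/6)(183.4) = +1.810 V.
Since Br₂/Br⁻ is the cathode and Cr³⁺/Cr the anode, E°cell = E°(Br₂/Br⁻) − E°(Cr³⁺/Cr).
So E°(Cr³⁺/Cr) = E°(Br₂/Br⁻) − E°cell = (+1.07) − (+1.810) = -0.74 V.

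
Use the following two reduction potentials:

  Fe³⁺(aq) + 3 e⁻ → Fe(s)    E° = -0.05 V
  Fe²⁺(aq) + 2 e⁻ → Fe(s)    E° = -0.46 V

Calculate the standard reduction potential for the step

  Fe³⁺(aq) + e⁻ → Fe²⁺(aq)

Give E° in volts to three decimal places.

Sequential free energies add, so n₃E°₃ = n₁E°₁ + n₂E°₂.
With n₃ = 3, and the known step contributing 2×(-0.46) V, the unknown satisfies 1·E° = 3×(-0.05) − 2×(-0.46) = +0.770.
E° = +0.770 / 1 = +0.770 V.

+0.770 V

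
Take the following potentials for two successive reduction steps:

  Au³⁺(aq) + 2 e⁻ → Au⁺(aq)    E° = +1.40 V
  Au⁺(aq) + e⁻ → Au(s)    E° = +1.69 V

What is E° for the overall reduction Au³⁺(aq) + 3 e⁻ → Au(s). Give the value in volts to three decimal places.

Since ΔG° = −nFE° is additive over sequential reductions, n₃E°₃ = n₁E°₁ + n₂E°₂.
E°₃ = (2×+1.40 + 1×+1.69) / 3 = (+4.490) / 3 = +1.497 V.
Simply averaging or adding the two E° values would be wrong; the electron-weighted sum is required.

+1.497 V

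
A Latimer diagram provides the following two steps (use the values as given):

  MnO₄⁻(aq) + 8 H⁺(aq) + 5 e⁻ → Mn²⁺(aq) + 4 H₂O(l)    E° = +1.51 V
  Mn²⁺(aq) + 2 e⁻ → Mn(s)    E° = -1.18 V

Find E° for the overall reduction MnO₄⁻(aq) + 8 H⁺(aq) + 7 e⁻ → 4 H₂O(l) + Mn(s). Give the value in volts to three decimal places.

Adding the free-energy changes (−nFE°) of the two steps gives −n₃FE°₃ = −n₁FE°₁ − n₂FE°₂.
E°₃ = (5×+1.51 + 2×-1.18) / 7 = (+5.190) / 7 = +0.741 V.

+0.741 V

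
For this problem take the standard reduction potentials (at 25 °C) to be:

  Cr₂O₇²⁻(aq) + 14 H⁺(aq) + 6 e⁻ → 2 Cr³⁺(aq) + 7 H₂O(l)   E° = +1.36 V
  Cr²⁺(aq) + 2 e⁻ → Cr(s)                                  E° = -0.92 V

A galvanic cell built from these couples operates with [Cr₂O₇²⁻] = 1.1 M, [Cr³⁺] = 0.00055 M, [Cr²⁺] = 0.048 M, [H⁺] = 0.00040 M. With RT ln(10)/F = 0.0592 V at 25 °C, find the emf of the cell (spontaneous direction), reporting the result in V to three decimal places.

+1.914 V

Cr₂O₇²⁻/Cr³⁺ is the cathode (higher E°), Cr²⁺/Cr the anode: E°cell = +1.36 − (-0.92) = +2.28 V, n = 6.
Overall: Cr₂O₇²⁻(aq) + 14 H⁺(aq) + 3 Cr(s) → 2 Cr³⁺(aq) + 7 H₂O(l) + 3 Cr²⁺(aq)
Q = [Cr³⁺]^2·[Cr²⁺]^3 / ([Cr₂O₇²⁻]·[H⁺]^14); log Q = 37.054.
E = E° − (0.0592/n) log Q = +2.28 − (0.0592/6)(37.054) = +1.914 V.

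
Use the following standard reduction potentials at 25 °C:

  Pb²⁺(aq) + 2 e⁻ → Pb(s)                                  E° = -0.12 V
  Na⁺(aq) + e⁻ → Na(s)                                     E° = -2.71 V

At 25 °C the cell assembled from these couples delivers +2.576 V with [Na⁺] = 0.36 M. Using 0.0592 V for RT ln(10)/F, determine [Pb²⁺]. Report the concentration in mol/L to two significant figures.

Pb²⁺/Pb is the cathode, Na⁺/Na the anode: E°cell = +2.59 V, n = 2.
Overall reaction: Pb²⁺(aq) + 2 Na(s) → Pb(s) + 2 Na⁺(aq); Q = [Na⁺]^2/[Pb²⁺]^1.
From E = E° − (0.0592/n) log Q: log Q = (E° − E)·n/0.0592 = (+2.59 − (+2.576))·2/0.0592 = 0.4730.
So 1·log[Pb²⁺] = 2·log(0.36) − log Q = -0.8874 − (0.4730) = -1.3604; [Pb²⁺] = 10^(-1.3604) ≈ 0.044 M.

0.044 M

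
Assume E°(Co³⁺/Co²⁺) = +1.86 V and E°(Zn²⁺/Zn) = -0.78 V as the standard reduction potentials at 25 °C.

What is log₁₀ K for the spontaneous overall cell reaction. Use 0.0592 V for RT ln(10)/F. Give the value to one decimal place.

Cathode: Co³⁺/Co²⁺; anode: Zn²⁺/Zn. E°cell = +2.64 V, n = 2.
log K = nE°cell / 0.0592 = (2)(+2.64) / 0.0592 = 89.2.

89.2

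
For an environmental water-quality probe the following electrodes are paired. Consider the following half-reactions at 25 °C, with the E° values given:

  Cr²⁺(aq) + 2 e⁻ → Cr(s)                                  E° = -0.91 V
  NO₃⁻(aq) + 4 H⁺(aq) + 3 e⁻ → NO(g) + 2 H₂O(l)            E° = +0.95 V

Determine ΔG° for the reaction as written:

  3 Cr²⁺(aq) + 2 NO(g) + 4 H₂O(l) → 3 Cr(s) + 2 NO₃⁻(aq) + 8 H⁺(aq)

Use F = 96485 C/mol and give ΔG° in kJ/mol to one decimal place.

As written, Cr²⁺/Cr is reduced (cathode) and NO₃⁻/NO is oxidised (anode), so E°cell = (-0.91) − (+0.95) = -1.86 V.
Balancing electrons gives n = 6.
ΔG° = −nFE° = −(6)(96485)(-1.86) = 1,076,773 J = +1076.8 kJ/mol.

+1076.8 kJ/mol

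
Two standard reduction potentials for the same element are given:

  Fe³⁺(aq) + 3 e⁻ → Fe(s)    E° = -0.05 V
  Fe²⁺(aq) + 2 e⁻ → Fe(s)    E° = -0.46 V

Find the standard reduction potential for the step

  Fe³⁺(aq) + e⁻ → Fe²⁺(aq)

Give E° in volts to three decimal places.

Sequential free energies add, so n₃E°₃ = n₁E°₁ + n₂E°₂.
With n₃ = 3, and the known step contributing 2×(-0.46) V, the unknown satisfies 1·E° = 3×(-0.05) − 2×(-0.46) = +0.770.
E° = +0.770 / 1 = +0.770 V.

+0.770 V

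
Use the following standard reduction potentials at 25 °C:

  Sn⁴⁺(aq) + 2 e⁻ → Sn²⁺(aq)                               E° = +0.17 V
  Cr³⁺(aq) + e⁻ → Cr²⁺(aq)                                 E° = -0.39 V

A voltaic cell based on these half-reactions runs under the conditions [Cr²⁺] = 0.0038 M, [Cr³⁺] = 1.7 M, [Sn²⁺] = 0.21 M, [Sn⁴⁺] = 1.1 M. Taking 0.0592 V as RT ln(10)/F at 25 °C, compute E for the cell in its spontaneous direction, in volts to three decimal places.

+0.424 V

Sn⁴⁺/Sn²⁺ is the cathode (higher E°), Cr³⁺/Cr²⁺ the anode: E°cell = +0.17 − (-0.39) = +0.56 V, n = 2.
Overall: Sn⁴⁺(aq) + 2 Cr²⁺(aq) → Sn²⁺(aq) + 2 Cr³⁺(aq)
Q = [Sn²⁺]·[Cr³⁺]^2 / ([Sn⁴⁺]·[Cr²⁺]^2); log Q = 4.582.
E = E° − (0.0592/n) log Q = +0.56 − (0.0592/2)(4.582) = +0.424 V.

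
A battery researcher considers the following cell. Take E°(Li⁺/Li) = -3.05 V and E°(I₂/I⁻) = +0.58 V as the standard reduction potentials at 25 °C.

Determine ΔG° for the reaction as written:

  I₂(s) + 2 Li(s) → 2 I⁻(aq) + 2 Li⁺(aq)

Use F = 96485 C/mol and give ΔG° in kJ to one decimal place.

As written, I₂/I⁻ is reduced (cathode) and Li⁺/Li is oxidised (anode), so E°cell = (+0.58) − (-3.05) = +3.63 V.
Balancing electrons gives n = 2.
ΔG° = −nFE° = −(2)(96485)(+3.63) = -700,481 J = -700.5 kJ.

-700.5 kJ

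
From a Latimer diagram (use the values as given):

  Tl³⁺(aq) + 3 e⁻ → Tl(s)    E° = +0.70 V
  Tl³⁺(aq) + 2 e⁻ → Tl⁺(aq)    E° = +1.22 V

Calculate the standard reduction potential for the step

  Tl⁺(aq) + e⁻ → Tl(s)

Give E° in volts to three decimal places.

Sequential free energies add, so n₃E°₃ = n₁E°₁ + n₂E°₂.
With n₃ = 3, and the known step contributing 2×(+1.22) V, the unknown satisfies 1·E° = 3×(+0.70) − 2×(+1.22) = -0.340.
E° = -0.340 / 1 = -0.340 V.

-0.340 V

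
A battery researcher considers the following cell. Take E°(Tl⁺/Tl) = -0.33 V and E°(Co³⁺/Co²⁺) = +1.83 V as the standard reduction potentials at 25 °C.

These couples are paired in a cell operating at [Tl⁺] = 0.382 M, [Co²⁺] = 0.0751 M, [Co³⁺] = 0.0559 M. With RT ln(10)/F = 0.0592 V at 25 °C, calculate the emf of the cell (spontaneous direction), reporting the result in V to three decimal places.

+2.177 V

Co³⁺/Co²⁺ is the cathode (higher E°), Tl⁺/Tl the anode: E°cell = +1.83 − (-0.33) = +2.16 V, n = 1.
Overall: Co³⁺(aq) + Tl(s) → Co²⁺(aq) + Tl⁺(aq)
Q = [Co²⁺]·[Tl⁺] / ([Co³⁺]); log Q = -0.290.
E = E° − (0.0592/n) log Q = +2.16 − (0.0592/1)(-0.290) = +2.177 V.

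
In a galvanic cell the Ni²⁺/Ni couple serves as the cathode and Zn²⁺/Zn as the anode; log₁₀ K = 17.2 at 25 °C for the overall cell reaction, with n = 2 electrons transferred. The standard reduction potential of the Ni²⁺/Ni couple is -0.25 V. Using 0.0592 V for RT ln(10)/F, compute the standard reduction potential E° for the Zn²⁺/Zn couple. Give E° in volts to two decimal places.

E°cell = (0.0592/n)·log K = (0.0592/2)(17.2) = +0.509 V.
Since Ni²⁺/Ni is the cathode and Zn²⁺/Zn the anode, E°cell = E°(Ni²⁺/Ni) − E°(Zn²⁺/Zn).
So E°(Zn²⁺/Zn) = E°(Ni²⁺/Ni) − E°cell = (-0.25) − (+0.509) = -0.76 V.

-0.76 V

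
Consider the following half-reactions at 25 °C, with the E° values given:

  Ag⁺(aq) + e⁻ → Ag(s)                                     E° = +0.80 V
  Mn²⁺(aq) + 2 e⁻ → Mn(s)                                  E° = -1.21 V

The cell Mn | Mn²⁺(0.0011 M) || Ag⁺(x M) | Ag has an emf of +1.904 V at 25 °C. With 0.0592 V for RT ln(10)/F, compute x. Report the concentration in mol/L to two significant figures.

Ag⁺/Ag is the cathode, Mn²⁺/Mn the anode: E°cell = +2.01 V, n = 2.
Overall reaction: 2 Ag⁺(aq) + Mn(s) → 2 Ag(s) + Mn²⁺(aq); Q = [Mn²⁺]^1/[Ag⁺]^2.
From E = E° − (0.0592/n) log Q: log Q = (E° − E)·n/0.0592 = (+2.01 − (+1.904))·2/0.0592 = 3.5811.
So 2·log[Ag⁺] = 1·log(0.0011) − log Q = -2.9586 − (3.5811) = -6.5397; log[Ag⁺] = -6.5397 / 2 = -3.2698; [Ag⁺] = 10^(-3.2698) ≈ 0.00054 M.

0.00054 M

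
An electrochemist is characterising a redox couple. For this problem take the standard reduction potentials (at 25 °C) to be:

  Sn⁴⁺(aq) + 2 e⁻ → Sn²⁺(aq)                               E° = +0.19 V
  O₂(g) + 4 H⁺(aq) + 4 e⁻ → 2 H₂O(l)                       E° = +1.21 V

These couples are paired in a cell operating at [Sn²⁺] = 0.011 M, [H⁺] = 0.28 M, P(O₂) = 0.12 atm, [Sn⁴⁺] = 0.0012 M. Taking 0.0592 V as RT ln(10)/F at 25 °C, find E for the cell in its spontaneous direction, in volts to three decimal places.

+1.002 V

O₂/H₂O is the cathode (higher E°), Sn⁴⁺/Sn²⁺ the anode: E°cell = +1.21 − (+0.19) = +1.02 V, n = 4.
Overall: O₂(g) + 4 H⁺(aq) + 2 Sn²⁺(aq) → 2 H₂O(l) + 2 Sn⁴⁺(aq)
Q = [Sn⁴⁺]^2 / (P(O₂)·[H⁺]^4·[Sn²⁺]^2); log Q = 1.208.
E = E° − (0.0592/n) log Q = +1.02 − (0.0592/4)(1.208) = +1.002 V.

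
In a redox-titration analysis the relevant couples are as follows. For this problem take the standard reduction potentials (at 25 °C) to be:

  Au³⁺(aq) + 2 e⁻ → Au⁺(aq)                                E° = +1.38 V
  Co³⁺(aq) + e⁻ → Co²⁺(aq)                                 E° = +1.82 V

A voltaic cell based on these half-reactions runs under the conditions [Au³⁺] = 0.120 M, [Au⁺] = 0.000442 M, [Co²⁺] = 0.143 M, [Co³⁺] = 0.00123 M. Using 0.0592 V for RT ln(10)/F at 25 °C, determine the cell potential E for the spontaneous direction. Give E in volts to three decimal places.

Co³⁺/Co²⁺ is the cathode (higher E°), Au³⁺/Au⁺ the anode: E°cell = +1.82 − (+1.38) = +0.44 V, n = 2.
Overall: 2 Co³⁺(aq) + Au⁺(aq) → 2 Co²⁺(aq) + Au³⁺(aq)
Q = [Co²⁺]^2·[Au³⁺] / ([Co³⁺]^2·[Au⁺]); log Q = 6.565.
E = E° − (0.0592/n) log Q = +0.44 − (0.0592/2)(6.565) = +0.246 V.

+0.246 V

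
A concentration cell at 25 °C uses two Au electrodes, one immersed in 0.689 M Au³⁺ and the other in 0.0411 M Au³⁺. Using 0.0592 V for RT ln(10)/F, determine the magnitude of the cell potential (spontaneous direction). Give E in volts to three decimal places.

+0.024 V

For a concentration cell E°cell = 0. The 0.689 M side is the cathode (reduction is favoured where [Au³⁺] is higher).
With n = 3, E = −(0.0592/3) log([Au³⁺]ₐₙ/[Au³⁺]꜀ₐₜ) = −(0.0592/3) log(0.0411/0.689) = −(0.0592/3)(-1.224) = +0.024 V.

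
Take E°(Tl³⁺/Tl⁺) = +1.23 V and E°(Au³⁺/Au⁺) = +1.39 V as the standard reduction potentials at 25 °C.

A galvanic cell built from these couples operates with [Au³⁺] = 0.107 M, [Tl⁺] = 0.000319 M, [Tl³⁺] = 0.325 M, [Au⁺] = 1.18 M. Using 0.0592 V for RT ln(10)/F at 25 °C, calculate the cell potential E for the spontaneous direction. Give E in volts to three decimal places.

+0.040 V

Au³⁺/Au⁺ is the cathode (higher E°), Tl³⁺/Tl⁺ the anode: E°cell = +1.39 − (+1.23) = +0.16 V, n = 2.
Overall: Au³⁺(aq) + Tl⁺(aq) → Au⁺(aq) + Tl³⁺(aq)
Q = [Au⁺]·[Tl³⁺] / ([Au³⁺]·[Tl⁺]); log Q = 4.051.
E = E° − (0.0592/n) log Q = +0.16 − (0.0592/2)(4.051) = +0.040 V.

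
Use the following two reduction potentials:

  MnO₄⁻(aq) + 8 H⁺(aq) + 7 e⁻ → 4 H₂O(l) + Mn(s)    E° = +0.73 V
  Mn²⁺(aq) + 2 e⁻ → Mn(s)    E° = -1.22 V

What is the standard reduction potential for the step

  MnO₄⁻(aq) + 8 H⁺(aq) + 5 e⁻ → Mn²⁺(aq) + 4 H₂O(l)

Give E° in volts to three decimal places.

Sequential free energies add, so n₃E°₃ = n₁E°₁ + n₂E°₂.
With n₃ = 7, and the known step contributing 2×(-1.22) V, the unknown satisfies 5·E° = 7×(+0.73) − 2×(-1.22) = +7.550.
E° = +7.550 / 5 = +1.510 V.

+1.510 V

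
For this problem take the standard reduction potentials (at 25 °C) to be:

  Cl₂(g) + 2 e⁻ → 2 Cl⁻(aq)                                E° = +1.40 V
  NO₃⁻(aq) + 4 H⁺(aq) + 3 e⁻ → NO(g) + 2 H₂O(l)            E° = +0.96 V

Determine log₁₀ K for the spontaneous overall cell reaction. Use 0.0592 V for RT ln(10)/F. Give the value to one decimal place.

Cathode: Cl₂/Cl⁻; anode: NO₃⁻/NO. E°cell = +0.44 V, n = 6.
log K = nE°cell / 0.0592 = (6)(+0.44) / 0.0592 = 44.6.

44.6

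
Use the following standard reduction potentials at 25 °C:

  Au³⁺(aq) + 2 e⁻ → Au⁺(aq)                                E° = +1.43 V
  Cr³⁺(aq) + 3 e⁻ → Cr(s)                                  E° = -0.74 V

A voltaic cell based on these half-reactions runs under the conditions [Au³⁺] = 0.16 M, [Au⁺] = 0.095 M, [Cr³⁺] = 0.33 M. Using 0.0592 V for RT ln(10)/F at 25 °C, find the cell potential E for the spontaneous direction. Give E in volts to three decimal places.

Au³⁺/Au⁺ is the cathode (higher E°), Cr³⁺/Cr the anode: E°cell = +1.43 − (-0.74) = +2.17 V, n = 6.
Overall: 3 Au³⁺(aq) + 2 Cr(s) → 3 Au⁺(aq) + 2 Cr³⁺(aq)
Q = [Au⁺]^3·[Cr³⁺]^2 / ([Au³⁺]^3); log Q = -1.642.
E = E° − (0.0592/n) log Q = +2.17 − (0.0592/6)(-1.642) = +2.186 V.

+2.186 V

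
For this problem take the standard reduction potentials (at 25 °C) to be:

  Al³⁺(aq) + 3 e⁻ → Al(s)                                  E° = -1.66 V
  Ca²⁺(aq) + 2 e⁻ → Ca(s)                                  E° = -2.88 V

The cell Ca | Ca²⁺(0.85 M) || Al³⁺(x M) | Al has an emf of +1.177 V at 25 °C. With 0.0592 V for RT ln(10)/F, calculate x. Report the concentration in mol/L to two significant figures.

0.0052 M

Al³⁺/Al is the cathode, Ca²⁺/Ca the anode: E°cell = +1.22 V, n = 6.
Overall reaction: 2 Al³⁺(aq) + 3 Ca(s) → 2 Al(s) + 3 Ca²⁺(aq); Q = [Ca²⁺]^3/[Al³⁺]^2.
From E = E° − (0.0592/n) log Q: log Q = (E° − E)·n/0.0592 = (+1.22 − (+1.177))·6/0.0592 = 4.3581.
So 2·log[Al³⁺] = 3·log(0.85) − log Q = -0.2117 − (4.3581) = -4.5698; log[Al³⁺] = -4.5698 / 2 = -2.2849; [Al³⁺] = 10^(-2.2849) ≈ 0.0052 M.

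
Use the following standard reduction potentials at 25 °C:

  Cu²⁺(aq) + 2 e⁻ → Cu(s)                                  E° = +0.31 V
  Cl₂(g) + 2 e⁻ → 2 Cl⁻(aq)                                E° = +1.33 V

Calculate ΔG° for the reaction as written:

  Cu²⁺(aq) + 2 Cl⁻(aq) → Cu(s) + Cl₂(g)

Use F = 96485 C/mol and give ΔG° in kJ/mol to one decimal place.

+196.8 kJ/mol

As written, Cu²⁺/Cu is reduced (cathode) and Cl₂/Cl⁻ is oxidised (anode), so E°cell = (+0.31) − (+1.33) = -1.02 V.
Balancing electrons gives n = 2.
ΔG° = −nFE° = −(2)(96485)(-1.02) = 196,829 J = +196.8 kJ/mol.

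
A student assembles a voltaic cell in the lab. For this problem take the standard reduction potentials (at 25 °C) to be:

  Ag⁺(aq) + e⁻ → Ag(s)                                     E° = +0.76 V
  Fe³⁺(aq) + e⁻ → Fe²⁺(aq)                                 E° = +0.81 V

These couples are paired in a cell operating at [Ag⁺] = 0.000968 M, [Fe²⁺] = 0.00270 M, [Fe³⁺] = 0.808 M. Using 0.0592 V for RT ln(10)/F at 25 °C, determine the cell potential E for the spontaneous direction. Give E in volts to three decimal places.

+0.375 V

Fe³⁺/Fe²⁺ is the cathode (higher E°), Ag⁺/Ag the anode: E°cell = +0.81 − (+0.76) = +0.05 V, n = 1.
Overall: Fe³⁺(aq) + Ag(s) → Fe²⁺(aq) + Ag⁺(aq)
Q = [Fe²⁺]·[Ag⁺] / ([Fe³⁺]); log Q = -5.490.
E = E° − (0.0592/n) log Q = +0.05 − (0.0592/1)(-5.490) = +0.375 V.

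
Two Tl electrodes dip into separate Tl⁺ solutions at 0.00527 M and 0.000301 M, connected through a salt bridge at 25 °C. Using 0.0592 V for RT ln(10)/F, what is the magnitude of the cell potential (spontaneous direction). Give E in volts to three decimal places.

For a concentration cell E°cell = 0. The 0.00527 M side is the cathode (reduction is favoured where [Tl⁺] is higher).
With n = 1, E = −(0.0592/1) log([Tl⁺]ₐₙ/[Tl⁺]꜀ₐₜ) = −(0.0592/1) log(0.000301/0.00527) = −(0.0592/1)(-1.243) = +0.074 V.

+0.074 V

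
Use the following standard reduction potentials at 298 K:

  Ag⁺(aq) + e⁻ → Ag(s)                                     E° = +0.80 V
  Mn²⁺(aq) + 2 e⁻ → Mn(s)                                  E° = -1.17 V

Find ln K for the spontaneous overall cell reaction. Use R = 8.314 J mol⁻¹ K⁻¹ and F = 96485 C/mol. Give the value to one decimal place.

Cathode: Ag⁺/Ag; anode: Mn²⁺/Mn. E°cell = (+0.80) − (-1.17) = +1.97 V, with n = 2.
ΔG° = −nFE° = −RT ln K, so ln K = nFE°/(RT) = (2)(96485)(+1.97) / ((8.314)(298)) = 153.437.

153.4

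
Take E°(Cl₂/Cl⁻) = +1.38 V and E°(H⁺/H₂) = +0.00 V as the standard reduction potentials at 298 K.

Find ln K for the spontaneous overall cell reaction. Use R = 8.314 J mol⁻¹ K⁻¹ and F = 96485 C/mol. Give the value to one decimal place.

107.5

Cathode: Cl₂/Cl⁻; anode: H⁺/H₂. E°cell = (+1.38) − (+0.00) = +1.38 V, with n = 2.
ΔG° = −nFE° = −RT ln K, so ln K = nFE°/(RT) = (2)(96485)(+1.38) / ((8.314)(298)) = 107.484.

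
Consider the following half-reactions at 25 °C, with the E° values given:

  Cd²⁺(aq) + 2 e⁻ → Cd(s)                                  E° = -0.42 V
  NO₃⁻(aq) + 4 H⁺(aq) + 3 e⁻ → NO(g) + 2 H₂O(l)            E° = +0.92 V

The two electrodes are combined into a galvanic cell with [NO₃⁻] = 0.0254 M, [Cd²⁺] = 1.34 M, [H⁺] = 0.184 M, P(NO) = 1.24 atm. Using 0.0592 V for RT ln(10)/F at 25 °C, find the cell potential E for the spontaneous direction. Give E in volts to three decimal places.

+1.245 V

NO₃⁻/NO is the cathode (higher E°), Cd²⁺/Cd the anode: E°cell = +0.92 − (-0.42) = +1.34 V, n = 6.
Overall: 2 NO₃⁻(aq) + 8 H⁺(aq) + 3 Cd(s) → 2 NO(g) + 4 H₂O(l) + 3 Cd²⁺(aq)
Q = P(NO)^2·[Cd²⁺]^3 / ([NO₃⁻]^2·[H⁺]^8); log Q = 9.640.
E = E° − (0.0592/n) log Q = +1.34 − (0.0592/6)(9.640) = +1.245 V.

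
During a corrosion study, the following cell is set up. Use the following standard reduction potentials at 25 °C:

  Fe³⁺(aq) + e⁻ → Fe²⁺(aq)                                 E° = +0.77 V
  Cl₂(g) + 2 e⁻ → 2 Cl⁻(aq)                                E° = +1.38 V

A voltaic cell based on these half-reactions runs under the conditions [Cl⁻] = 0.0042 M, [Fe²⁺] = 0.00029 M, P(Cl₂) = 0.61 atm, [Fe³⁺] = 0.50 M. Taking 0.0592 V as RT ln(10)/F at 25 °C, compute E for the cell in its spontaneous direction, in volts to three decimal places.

Cl₂/Cl⁻ is the cathode (higher E°), Fe³⁺/Fe²⁺ the anode: E°cell = +1.38 − (+0.77) = +0.61 V, n = 2.
Overall: Cl₂(g) + 2 Fe²⁺(aq) → 2 Cl⁻(aq) + 2 Fe³⁺(aq)
Q = [Cl⁻]^2·[Fe³⁺]^2 / (P(Cl₂)·[Fe²⁺]^2); log Q = 1.934.
E = E° − (0.0592/n) log Q = +0.61 − (0.0592/2)(1.934) = +0.553 V.

+0.553 V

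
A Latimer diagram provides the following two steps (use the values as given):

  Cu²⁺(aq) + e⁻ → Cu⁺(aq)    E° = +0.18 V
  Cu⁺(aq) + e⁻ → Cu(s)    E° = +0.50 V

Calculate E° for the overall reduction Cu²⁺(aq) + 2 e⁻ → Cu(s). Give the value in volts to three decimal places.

Adding the free-energy changes (−nFE°) of the two steps gives −n₃FE°₃ = −n₁FE°₁ − n₂FE°₂.
E°₃ = (1×+0.18 + 1×+0.50) / 2 = (+0.680) / 2 = +0.340 V.

+0.340 V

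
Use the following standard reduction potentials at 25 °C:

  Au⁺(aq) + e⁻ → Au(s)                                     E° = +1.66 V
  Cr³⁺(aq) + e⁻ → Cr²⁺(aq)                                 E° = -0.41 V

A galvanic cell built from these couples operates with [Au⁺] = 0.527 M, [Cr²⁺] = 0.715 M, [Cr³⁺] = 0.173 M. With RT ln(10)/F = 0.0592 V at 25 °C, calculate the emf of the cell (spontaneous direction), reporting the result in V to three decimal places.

Au⁺/Au is the cathode (higher E°), Cr³⁺/Cr²⁺ the anode: E°cell = +1.66 − (-0.41) = +2.07 V, n = 1.
Overall: Au⁺(aq) + Cr²⁺(aq) → Au(s) + Cr³⁺(aq)
Q = [Cr³⁺] / ([Au⁺]·[Cr²⁺]); log Q = -0.338.
E = E° − (0.0592/n) log Q = +2.07 − (0.0592/1)(-0.338) = +2.090 V.

+2.090 V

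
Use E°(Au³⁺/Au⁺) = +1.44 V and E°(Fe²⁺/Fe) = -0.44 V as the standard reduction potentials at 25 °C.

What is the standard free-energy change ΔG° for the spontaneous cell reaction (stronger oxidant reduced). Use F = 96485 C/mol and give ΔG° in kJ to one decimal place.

-362.8 kJ

Au³⁺/Au⁺ (E° = +1.44 V) is the cathode; Fe²⁺/Fe (E° = -0.44 V) is the anode, so E°cell = +1.88 V.
Balancing electrons gives n = 2 (lcm of 2 and 2).
ΔG° = −nFE° = −(2)(96485)(+1.88) = -362,784 J = -362.8 kJ.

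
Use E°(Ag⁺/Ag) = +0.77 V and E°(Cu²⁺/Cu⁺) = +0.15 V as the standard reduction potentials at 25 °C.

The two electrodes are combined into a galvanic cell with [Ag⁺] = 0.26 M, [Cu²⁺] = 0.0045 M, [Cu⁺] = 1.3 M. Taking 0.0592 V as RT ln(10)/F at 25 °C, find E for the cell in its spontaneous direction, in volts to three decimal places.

Ag⁺/Ag is the cathode (higher E°), Cu²⁺/Cu⁺ the anode: E°cell = +0.77 − (+0.15) = +0.62 V, n = 1.
Overall: Ag⁺(aq) + Cu⁺(aq) → Ag(s) + Cu²⁺(aq)
Q = [Cu²⁺] / ([Ag⁺]·[Cu⁺]); log Q = -1.876.
E = E° − (0.0592/n) log Q = +0.62 − (0.0592/1)(-1.876) = +0.731 V.

+0.731 V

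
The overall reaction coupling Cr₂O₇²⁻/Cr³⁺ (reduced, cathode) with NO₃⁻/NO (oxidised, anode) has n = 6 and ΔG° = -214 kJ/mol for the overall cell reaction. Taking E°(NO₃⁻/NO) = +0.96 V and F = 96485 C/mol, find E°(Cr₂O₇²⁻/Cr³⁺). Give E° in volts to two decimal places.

E°cell = −ΔG°/(nF) = −(-214×10³)/((6)(96485)) = +0.370 V.
Since Cr₂O₇²⁻/Cr³⁺ is the cathode and NO₃⁻/NO the anode, E°cell = E°(Cr₂O₇²⁻/Cr³⁺) − E°(NO₃⁻/NO).
So E°(Cr₂O₇²⁻/Cr³⁺) = E°cell + E°(NO₃⁻/NO) = +0.370 + (+0.96) = +1.33 V.

+1.33 V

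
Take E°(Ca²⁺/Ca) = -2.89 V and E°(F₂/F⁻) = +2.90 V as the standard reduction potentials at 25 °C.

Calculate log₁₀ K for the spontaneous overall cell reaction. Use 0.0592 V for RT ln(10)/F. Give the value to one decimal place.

Cathode: F₂/F⁻; anode: Ca²⁺/Ca. E°cell = +5.79 V, n = 2.
log K = nE°cell / 0.0592 = (2)(+5.79) / 0.0592 = 195.6.

195.6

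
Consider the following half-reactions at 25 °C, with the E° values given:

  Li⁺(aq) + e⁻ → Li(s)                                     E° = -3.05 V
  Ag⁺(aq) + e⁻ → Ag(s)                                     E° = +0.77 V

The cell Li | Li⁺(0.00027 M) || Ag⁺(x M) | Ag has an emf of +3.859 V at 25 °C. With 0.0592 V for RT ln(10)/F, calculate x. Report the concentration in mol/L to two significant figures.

Ag⁺/Ag is the cathode, Li⁺/Li the anode: E°cell = +3.82 V, n = 1.
Overall reaction: Ag⁺(aq) + Li(s) → Ag(s) + Li⁺(aq); Q = [Li⁺]^1/[Ag⁺]^1.
From E = E° − (0.0592/n) log Q: log Q = (E° − E)·n/0.0592 = (+3.82 − (+3.859))·1/0.0592 = -0.6588.
So 1·log[Ag⁺] = 1·log(0.00027) − log Q = -3.5686 − (-0.6588) = -2.9098; [Ag⁺] = 10^(-2.9098) ≈ 0.0012 M.

0.0012 M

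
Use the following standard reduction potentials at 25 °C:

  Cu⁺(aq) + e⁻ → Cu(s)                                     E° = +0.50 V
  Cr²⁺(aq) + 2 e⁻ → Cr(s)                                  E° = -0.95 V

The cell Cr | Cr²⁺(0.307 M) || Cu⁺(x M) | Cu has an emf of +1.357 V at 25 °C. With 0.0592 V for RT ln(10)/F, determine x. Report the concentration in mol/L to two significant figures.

0.015 M

Cu⁺/Cu is the cathode, Cr²⁺/Cr the anode: E°cell = +1.45 V, n = 2.
Overall reaction: 2 Cu⁺(aq) + Cr(s) → 2 Cu(s) + Cr²⁺(aq); Q = [Cr²⁺]^1/[Cu⁺]^2.
From E = E° − (0.0592/n) log Q: log Q = (E° − E)·n/0.0592 = (+1.45 − (+1.357))·2/0.0592 = 3.1419.
So 2·log[Cu⁺] = 1·log(0.307) − log Q = -0.5129 − (3.1419) = -3.6548; log[Cu⁺] = -3.6548 / 2 = -1.8274; [Cu⁺] = 10^(-1.8274) ≈ 0.015 M.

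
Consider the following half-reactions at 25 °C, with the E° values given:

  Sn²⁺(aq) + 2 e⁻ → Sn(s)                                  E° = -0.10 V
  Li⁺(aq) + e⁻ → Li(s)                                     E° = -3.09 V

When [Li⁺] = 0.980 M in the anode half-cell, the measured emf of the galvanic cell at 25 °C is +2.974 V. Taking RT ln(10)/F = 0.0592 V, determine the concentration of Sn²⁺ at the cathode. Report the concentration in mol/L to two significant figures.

Sn²⁺/Sn is the cathode, Li⁺/Li the anode: E°cell = +2.99 V, n = 2.
Overall reaction: Sn²⁺(aq) + 2 Li(s) → Sn(s) + 2 Li⁺(aq); Q = [Li⁺]^2/[Sn²⁺]^1.
From E = E° − (0.0592/n) log Q: log Q = (E° − E)·n/0.0592 = (+2.99 − (+2.974))·2/0.0592 = 0.5405.
So 1·log[Sn²⁺] = 2·log(0.98) − log Q = -0.0175 − (0.5405) = -0.5580; [Sn²⁺] = 10^(-0.5580) ≈ 0.28 M.

0.28 M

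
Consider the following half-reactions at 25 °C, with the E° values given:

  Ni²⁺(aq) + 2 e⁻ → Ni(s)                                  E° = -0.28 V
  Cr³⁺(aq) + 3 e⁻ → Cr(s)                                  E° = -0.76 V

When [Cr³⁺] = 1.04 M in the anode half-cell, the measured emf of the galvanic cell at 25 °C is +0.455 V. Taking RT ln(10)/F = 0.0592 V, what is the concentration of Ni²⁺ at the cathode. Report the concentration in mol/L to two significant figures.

Ni²⁺/Ni is the cathode, Cr³⁺/Cr the anode: E°cell = +0.48 V, n = 6.
Overall reaction: 3 Ni²⁺(aq) + 2 Cr(s) → 3 Ni(s) + 2 Cr³⁺(aq); Q = [Cr³⁺]^2/[Ni²⁺]^3.
From E = E° − (0.0592/n) log Q: log Q = (E° − E)·n/0.0592 = (+0.48 − (+0.455))·6/0.0592 = 2.5338.
So 3·log[Ni²⁺] = 2·log(1.04) − log Q = 0.0341 − (2.5338) = -2.4997; log[Ni²⁺] = -2.4997 / 3 = -0.8332; [Ni²⁺] = 10^(-0.8332) ≈ 0.15 M.

0.15 M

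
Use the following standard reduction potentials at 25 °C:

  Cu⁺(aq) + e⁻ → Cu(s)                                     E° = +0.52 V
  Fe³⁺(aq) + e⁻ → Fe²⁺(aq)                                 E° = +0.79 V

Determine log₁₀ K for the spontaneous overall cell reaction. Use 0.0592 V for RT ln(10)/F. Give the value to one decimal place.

Cathode: Fe³⁺/Fe²⁺; anode: Cu⁺/Cu. E°cell = +0.27 V, n = 1.
log K = nE°cell / 0.0592 = (1)(+0.27) / 0.0592 = 4.6.

4.6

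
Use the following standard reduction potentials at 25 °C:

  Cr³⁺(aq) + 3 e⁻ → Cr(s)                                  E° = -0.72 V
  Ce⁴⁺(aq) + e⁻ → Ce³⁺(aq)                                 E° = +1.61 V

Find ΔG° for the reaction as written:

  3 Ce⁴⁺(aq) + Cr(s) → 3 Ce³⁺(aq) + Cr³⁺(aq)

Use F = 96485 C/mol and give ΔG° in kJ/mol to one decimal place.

-674.4 kJ/mol

As written, Ce⁴⁺/Ce³⁺ is reduced (cathode) and Cr³⁺/Cr is oxidised (anode), so E°cell = (+1.61) − (-0.72) = +2.33 V.
Balancing electrons gives n = 3.
ΔG° = −nFE° = −(3)(96485)(+2.33) = -674,430 J = -674.4 kJ/mol.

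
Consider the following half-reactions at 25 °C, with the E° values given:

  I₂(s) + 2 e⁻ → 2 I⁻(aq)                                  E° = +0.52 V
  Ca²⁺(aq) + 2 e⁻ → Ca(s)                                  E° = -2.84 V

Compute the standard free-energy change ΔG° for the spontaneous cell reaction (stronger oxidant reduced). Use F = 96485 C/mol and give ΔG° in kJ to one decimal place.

I₂/I⁻ (E° = +0.52 V) is the cathode; Ca²⁺/Ca (E° = -2.84 V) is the anode, so E°cell = +3.36 V.
Balancing electrons gives n = 2 (lcm of 2 and 2).
ΔG° = −nFE° = −(2)(96485)(+3.36) = -648,379 J = -648.4 kJ.

-648.4 kJ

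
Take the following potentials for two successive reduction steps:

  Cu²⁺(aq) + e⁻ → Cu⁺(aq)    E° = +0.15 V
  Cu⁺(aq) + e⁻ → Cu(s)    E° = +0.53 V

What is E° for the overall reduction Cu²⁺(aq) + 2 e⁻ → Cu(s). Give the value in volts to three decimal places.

+0.340 V

Since ΔG° = −nFE° is additive over sequential reductions, n₃E°₃ = n₁E°₁ + n₂E°₂.
E°₃ = (1×+0.15 + 1×+0.53) / 2 = (+0.680) / 2 = +0.340 V.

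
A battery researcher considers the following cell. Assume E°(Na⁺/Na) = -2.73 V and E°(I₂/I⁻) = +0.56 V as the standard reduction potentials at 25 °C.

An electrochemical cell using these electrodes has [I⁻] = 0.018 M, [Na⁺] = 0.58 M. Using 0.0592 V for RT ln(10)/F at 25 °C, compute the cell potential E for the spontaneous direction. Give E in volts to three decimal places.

+3.407 V

I₂/I⁻ is the cathode (higher E°), Na⁺/Na the anode: E°cell = +0.56 − (-2.73) = +3.29 V, n = 2.
Overall: I₂(s) + 2 Na(s) → 2 I⁻(aq) + 2 Na⁺(aq)
Q = [I⁻]^2·[Na⁺]^2; log Q = -3.963.
E = E° − (0.0592/n) log Q = +3.29 − (0.0592/2)(-3.963) = +3.407 V.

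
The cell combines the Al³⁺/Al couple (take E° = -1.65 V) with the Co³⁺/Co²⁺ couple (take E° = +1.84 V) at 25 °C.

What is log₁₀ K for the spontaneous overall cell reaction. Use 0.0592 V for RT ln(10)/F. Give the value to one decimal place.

Cathode: Co³⁺/Co²⁺; anode: Al³⁺/Al. E°cell = +3.49 V, n = 3.
log K = nE°cell / 0.0592 = (3)(+3.49) / 0.0592 = 176.9.

176.9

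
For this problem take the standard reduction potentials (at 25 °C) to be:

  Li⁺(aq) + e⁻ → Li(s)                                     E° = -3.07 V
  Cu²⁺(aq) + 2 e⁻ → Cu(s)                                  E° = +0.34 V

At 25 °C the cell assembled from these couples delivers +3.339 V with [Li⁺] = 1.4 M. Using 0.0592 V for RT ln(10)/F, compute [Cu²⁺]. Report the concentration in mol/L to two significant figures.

0.0078 M

Cu²⁺/Cu is the cathode, Li⁺/Li the anode: E°cell = +3.41 V, n = 2.
Overall reaction: Cu²⁺(aq) + 2 Li(s) → Cu(s) + 2 Li⁺(aq); Q = [Li⁺]^2/[Cu²⁺]^1.
From E = E° − (0.0592/n) log Q: log Q = (E° − E)·n/0.0592 = (+3.41 − (+3.339))·2/0.0592 = 2.3986.
So 1·log[Cu²⁺] = 2·log(1.4) − log Q = 0.2923 − (2.3986) = -2.1063; [Cu²⁺] = 10^(-2.1063) ≈ 0.0078 M.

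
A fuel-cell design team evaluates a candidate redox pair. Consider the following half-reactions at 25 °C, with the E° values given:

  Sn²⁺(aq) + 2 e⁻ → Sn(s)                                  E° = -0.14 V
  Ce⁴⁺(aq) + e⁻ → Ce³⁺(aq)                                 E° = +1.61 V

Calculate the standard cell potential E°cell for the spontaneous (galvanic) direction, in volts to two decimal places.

The Ce⁴⁺/Ce³⁺ couple has the higher reduction potential, so it is the cathode; Sn²⁺/Sn is oxidised at the anode.
E°cell = E°(cathode) − E°(anode) = (+1.61) − (-0.14) = +1.75 V.

+1.75 V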